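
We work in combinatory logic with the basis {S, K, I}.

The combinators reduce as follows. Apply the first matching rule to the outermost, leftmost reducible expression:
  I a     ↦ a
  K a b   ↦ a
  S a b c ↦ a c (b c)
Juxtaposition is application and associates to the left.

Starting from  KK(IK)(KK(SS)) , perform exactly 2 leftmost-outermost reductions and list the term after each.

Answer: after 2 steps: KK

Derivation:
  start: KK(IK)(KK(SS))
  step 1: K(KK(SS))
  step 2: KK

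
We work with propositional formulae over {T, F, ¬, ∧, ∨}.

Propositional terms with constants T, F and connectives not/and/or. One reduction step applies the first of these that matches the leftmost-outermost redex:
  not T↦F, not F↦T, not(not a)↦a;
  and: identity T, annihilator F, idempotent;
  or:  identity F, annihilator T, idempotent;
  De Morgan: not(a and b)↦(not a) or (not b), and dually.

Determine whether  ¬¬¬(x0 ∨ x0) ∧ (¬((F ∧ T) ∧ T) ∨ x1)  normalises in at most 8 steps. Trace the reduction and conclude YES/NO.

  start: ¬¬¬(x0 ∨ x0) ∧ (¬((F ∧ T) ∧ T) ∨ x1)
  step 1: ¬(x0 ∨ x0) ∧ (¬((F ∧ T) ∧ T) ∨ x1)
  step 2: (¬x0 ∧ ¬x0) ∧ (¬((F ∧ T) ∧ T) ∨ x1)
  step 3: ¬x0 ∧ (¬((F ∧ T) ∧ T) ∨ x1)
  step 4: ¬x0 ∧ ((¬(F ∧ T) ∨ ¬T) ∨ x1)
  step 5: ¬x0 ∧ (((¬F ∨ ¬T) ∨ ¬T) ∨ x1)
  step 6: ¬x0 ∧ (((T ∨ ¬T) ∨ ¬T) ∨ x1)
  step 7: ¬x0 ∧ ((T ∨ ¬T) ∨ x1)
  step 8: ¬x0 ∧ (T ∨ x1)

Answer: NO — after 8 steps the term is ¬x0 ∧ (T ∨ x1), not yet normal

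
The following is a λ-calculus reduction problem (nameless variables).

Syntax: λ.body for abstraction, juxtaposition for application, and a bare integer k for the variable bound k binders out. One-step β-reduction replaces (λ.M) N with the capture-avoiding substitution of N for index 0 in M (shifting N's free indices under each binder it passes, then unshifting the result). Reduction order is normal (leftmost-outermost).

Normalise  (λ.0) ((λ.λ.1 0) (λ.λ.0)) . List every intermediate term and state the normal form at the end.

  start: (λ.0) ((λ.λ.1 0) (λ.λ.0))
  [1] (λ.λ.1 0) (λ.λ.0)
  [2] λ.(λ.λ.0) 0
  [3] λ.λ.0

Answer: normal form = λ.λ.0  (in 3 steps)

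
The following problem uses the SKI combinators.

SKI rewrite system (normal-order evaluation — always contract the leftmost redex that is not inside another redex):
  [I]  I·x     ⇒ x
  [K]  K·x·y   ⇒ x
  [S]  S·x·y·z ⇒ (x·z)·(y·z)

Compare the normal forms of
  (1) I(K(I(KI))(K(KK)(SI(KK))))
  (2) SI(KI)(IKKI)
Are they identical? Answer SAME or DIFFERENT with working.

Answer: SAME — A ⇓ KI, B ⇓ KI

Working:
Term A:
  start: I(K(I(KI))(K(KK)(SI(KK))))
  →1  K(I(KI))(K(KK)(SI(KK)))
  →2  I(KI)
  →3  KI

Term B:
  start: SI(KI)(IKKI)
  →1  I(IKKI)(KI(IKKI))
  →2  IKKI(KI(IKKI))
  →3  KKI(KI(IKKI))
  →4  K(KI(IKKI))
  →5  KI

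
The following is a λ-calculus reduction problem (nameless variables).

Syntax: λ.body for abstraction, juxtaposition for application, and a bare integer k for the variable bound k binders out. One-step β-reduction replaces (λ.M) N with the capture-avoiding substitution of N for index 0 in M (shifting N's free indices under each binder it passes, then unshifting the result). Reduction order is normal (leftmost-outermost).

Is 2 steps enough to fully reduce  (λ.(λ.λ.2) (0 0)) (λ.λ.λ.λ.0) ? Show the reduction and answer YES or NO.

  start: (λ.(λ.λ.2) (0 0)) (λ.λ.λ.λ.0)
  →1  (λ.λ.λ.λ.λ.λ.0) ((λ.λ.λ.λ.0) (λ.λ.λ.λ.0))
  →2  λ.λ.λ.λ.λ.0

Answer: YES — reaches normal form λ.λ.λ.λ.λ.0 in 2 ≤ 2 steps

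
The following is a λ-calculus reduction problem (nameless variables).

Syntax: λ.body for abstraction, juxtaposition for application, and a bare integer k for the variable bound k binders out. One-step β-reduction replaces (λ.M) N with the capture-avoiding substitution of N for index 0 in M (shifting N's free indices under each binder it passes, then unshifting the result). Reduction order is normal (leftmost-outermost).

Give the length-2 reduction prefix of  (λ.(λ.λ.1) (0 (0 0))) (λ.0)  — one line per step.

Answer: after 2 steps: λ.(λ.0) ((λ.0) (λ.0))

Reduction:
  start: (λ.(λ.λ.1) (0 (0 0))) (λ.0)
  [1] (λ.λ.1) ((λ.0) ((λ.0) (λ.0)))
  [2] λ.(λ.0) ((λ.0) (λ.0))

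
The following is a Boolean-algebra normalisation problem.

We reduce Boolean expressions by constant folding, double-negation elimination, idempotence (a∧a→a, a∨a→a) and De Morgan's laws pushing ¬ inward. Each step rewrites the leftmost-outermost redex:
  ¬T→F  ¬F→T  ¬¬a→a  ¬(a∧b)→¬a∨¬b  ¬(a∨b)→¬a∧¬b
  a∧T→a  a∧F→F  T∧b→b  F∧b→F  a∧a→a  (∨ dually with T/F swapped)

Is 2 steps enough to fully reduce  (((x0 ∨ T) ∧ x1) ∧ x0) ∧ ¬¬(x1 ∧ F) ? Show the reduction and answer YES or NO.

  start: (((x0 ∨ T) ∧ x1) ∧ x0) ∧ ¬¬(x1 ∧ F)
  step 1: ((T ∧ x1) ∧ x0) ∧ ¬¬(x1 ∧ F)
  step 2: (x1 ∧ x0) ∧ ¬¬(x1 ∧ F)

Answer: NO — after 2 steps the term is (x1 ∧ x0) ∧ ¬¬(x1 ∧ F), not yet normal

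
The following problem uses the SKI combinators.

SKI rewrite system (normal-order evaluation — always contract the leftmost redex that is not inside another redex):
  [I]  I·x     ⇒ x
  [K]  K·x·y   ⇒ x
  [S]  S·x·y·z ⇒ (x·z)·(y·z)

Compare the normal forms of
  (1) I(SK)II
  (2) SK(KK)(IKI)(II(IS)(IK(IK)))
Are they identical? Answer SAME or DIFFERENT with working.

Answer: SAME — A ⇓ I, B ⇓ I

Reduction:
Term A:
  start: I(SK)II
  →1  SKII
  →2  KI(II)
  →3  I

Term B:
  start: SK(KK)(IKI)(II(IS)(IK(IK)))
  →1  K(IKI)(KK(IKI))(II(IS)(IK(IK)))
  →2  IKI(II(IS)(IK(IK)))
  →3  KI(II(IS)(IK(IK)))
  →4  I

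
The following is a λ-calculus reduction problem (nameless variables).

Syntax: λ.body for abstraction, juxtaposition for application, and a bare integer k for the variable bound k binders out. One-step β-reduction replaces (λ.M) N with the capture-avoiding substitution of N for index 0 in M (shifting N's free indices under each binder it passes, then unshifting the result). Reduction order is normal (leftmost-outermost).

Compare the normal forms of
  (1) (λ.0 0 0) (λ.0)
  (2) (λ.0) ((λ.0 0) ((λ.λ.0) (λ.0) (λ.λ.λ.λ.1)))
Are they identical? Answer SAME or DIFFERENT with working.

Term A:
  start: (λ.0 0 0) (λ.0)
  [1] (λ.0) (λ.0) (λ.0)
  [2] (λ.0) (λ.0)
  [3] λ.0

Term B:
  start: (λ.0) ((λ.0 0) ((λ.λ.0) (λ.0) (λ.λ.λ.λ.1)))
  [1] (λ.0 0) ((λ.λ.0) (λ.0) (λ.λ.λ.λ.1))
  [2] (λ.λ.0) (λ.0) (λ.λ.λ.λ.1) ((λ.λ.0) (λ.0) (λ.λ.λ.λ.1))
  [3] (λ.0) (λ.λ.λ.λ.1) ((λ.λ.0) (λ.0) (λ.λ.λ.λ.1))
  [4] (λ.λ.λ.λ.1) ((λ.λ.0) (λ.0) (λ.λ.λ.λ.1))
  [5] λ.λ.λ.1

Answer: DIFFERENT — A ⇓ λ.0, B ⇓ λ.λ.λ.1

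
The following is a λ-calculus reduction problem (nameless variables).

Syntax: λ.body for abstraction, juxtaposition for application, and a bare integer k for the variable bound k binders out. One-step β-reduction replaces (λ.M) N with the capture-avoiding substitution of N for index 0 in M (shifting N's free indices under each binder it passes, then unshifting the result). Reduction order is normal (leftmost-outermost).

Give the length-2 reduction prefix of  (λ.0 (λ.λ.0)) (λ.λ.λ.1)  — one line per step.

Answer: after 2 steps: λ.λ.1

Reduction:
  start: (λ.0 (λ.λ.0)) (λ.λ.λ.1)
  step 1: (λ.λ.λ.1) (λ.λ.0)
  step 2: λ.λ.1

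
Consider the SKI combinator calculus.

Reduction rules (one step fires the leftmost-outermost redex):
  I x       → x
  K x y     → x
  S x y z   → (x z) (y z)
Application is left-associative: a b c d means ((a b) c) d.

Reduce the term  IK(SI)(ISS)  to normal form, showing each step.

Answer: normal form = SI  (in 2 steps)

Working:
  start: IK(SI)(ISS)
  [1] K(SI)(ISS)
  [2] SI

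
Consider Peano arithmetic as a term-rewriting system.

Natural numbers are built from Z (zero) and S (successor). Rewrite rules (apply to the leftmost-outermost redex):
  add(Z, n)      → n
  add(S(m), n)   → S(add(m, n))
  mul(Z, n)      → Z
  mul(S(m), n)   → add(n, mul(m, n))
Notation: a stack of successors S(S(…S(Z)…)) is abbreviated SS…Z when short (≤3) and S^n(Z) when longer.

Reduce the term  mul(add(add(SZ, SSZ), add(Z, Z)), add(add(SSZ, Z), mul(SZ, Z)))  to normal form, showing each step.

Answer: normal form = S^6(Z)  (in 47 steps)

Derivation:
  start: mul(add(add(SZ, SSZ), add(Z, Z)), add(add(SSZ, Z), mul(SZ, Z)))
  step 1: mul(add(S(add(Z, SSZ)), add(Z, Z)), add(add(SSZ, Z), mul(SZ, Z)))
  step 2: mul(S(add(add(Z, SSZ), add(Z, Z))), add(add(SSZ, Z), mul(SZ, Z)))
  step 3: add(add(add(SSZ, Z), mul(SZ, Z)), mul(add(add(Z, SSZ), add(Z, Z)), add(add(SSZ, Z), mul(SZ, Z))))
  step 4: add(add(S(add(SZ, Z)), mul(SZ, Z)), mul(add(add(Z, SSZ), add(Z, Z)), add(add(SSZ, Z), mul(SZ, Z))))
  step 5: add(S(add(add(SZ, Z), mul(SZ, Z))), mul(add(add(Z, SSZ), add(Z, Z)), add(add(SSZ, Z), mul(SZ, Z))))
  step 6: S(add(add(add(SZ, Z), mul(SZ, Z)), mul(add(add(Z, SSZ), add(Z, Z)), add(add(SSZ, Z), mul(SZ, Z)))))
  step 7: S(add(add(S(add(Z, Z)), mul(SZ, Z)), mul(add(add(Z, SSZ), add(Z, Z)), add(add(SSZ, Z), mul(SZ, Z)))))
  step 8: S(add(S(add(add(Z, Z), mul(SZ, Z))), mul(add(add(Z, SSZ), add(Z, Z)), add(add(SSZ, Z), mul(SZ, Z)))))
  step 9: S(S(add(add(add(Z, Z), mul(SZ, Z)), mul(add(add(Z, SSZ), add(Z, Z)), add(add(SSZ, Z), mul(SZ, Z))))))
  step 10: S(S(add(add(Z, mul(SZ, Z)), mul(add(add(Z, SSZ), add(Z, Z)), add(add(SSZ, Z), mul(SZ, Z))))))
  step 11: S(S(add(mul(SZ, Z), mul(add(add(Z, SSZ), add(Z, Z)), add(add(SSZ, Z), mul(SZ, Z))))))
  step 12: S(S(add(add(Z, mul(Z, Z)), mul(add(add(Z, SSZ), add(Z, Z)), add(add(SSZ, Z), mul(SZ, Z))))))
  step 13: S(S(add(mul(Z, Z), mul(add(add(Z, SSZ), add(Z, Z)), add(add(SSZ, Z), mul(SZ, Z))))))
  step 14: S(S(add(Z, mul(add(add(Z, SSZ), add(Z, Z)), add(add(SSZ, Z), mul(SZ, Z))))))
  step 15: S(S(mul(add(add(Z, SSZ), add(Z, Z)), add(add(SSZ, Z), mul(SZ, Z)))))
  step 16: S(S(mul(add(SSZ, add(Z, Z)), add(add(SSZ, Z), mul(SZ, Z)))))
  step 17: S(S(mul(S(add(SZ, add(Z, Z))), add(add(SSZ, Z), mul(SZ, Z)))))
  step 18: S(S(add(add(add(SSZ, Z), mul(SZ, Z)), mul(add(SZ, add(Z, Z)), add(add(SSZ, Z), mul(SZ, Z))))))
  step 19: S(S(add(add(S(add(SZ, Z)), mul(SZ, Z)), mul(add(SZ, add(Z, Z)), add(add(SSZ, Z), mul(SZ, Z))))))
  step 20: S(S(add(S(add(add(SZ, Z), mul(SZ, Z))), mul(add(SZ, add(Z, Z)), add(add(SSZ, Z), mul(SZ, Z))))))
  step 21: S(S(S(add(add(add(SZ, Z), mul(SZ, Z)), mul(add(SZ, add(Z, Z)), add(add(SSZ, Z), mul(SZ, Z)))))))
  step 22: S(S(S(add(add(S(add(Z, Z)), mul(SZ, Z)), mul(add(SZ, add(Z, Z)), add(add(SSZ, Z), mul(SZ, Z)))))))
  step 23: S(S(S(add(S(add(add(Z, Z), mul(SZ, Z))), mul(add(SZ, add(Z, Z)), add(add(SSZ, Z), mul(SZ, Z)))))))
  step 24: S(S(S(S(add(add(add(Z, Z), mul(SZ, Z)), mul(add(SZ, add(Z, Z)), add(add(SSZ, Z), mul(SZ, Z))))))))
  step 25: S(S(S(S(add(add(Z, mul(SZ, Z)), mul(add(SZ, add(Z, Z)), add(add(SSZ, Z), mul(SZ, Z))))))))
  step 26: S(S(S(S(add(mul(SZ, Z), mul(add(SZ, add(Z, Z)), add(add(SSZ, Z), mul(SZ, Z))))))))
  step 27: S(S(S(S(add(add(Z, mul(Z, Z)), mul(add(SZ, add(Z, Z)), add(add(SSZ, Z), mul(SZ, Z))))))))
  step 28: S(S(S(S(add(mul(Z, Z), mul(add(SZ, add(Z, Z)), add(add(SSZ, Z), mul(SZ, Z))))))))
  step 29: S(S(S(S(add(Z, mul(add(SZ, add(Z, Z)), add(add(SSZ, Z), mul(SZ, Z))))))))
  step 30: S(S(S(S(mul(add(SZ, add(Z, Z)), add(add(SSZ, Z), mul(SZ, Z)))))))
  step 31: S(S(S(S(mul(S(add(Z, add(Z, Z))), add(add(SSZ, Z), mul(SZ, Z)))))))
  step 32: S(S(S(S(add(add(add(SSZ, Z), mul(SZ, Z)), mul(add(Z, add(Z, Z)), add(add(SSZ, Z), mul(SZ, Z))))))))
  step 33: S(S(S(S(add(add(S(add(SZ, Z)), mul(SZ, Z)), mul(add(Z, add(Z, Z)), add(add(SSZ, Z), mul(SZ, Z))))))))
  step 34: S(S(S(S(add(S(add(add(SZ, Z), mul(SZ, Z))), mul(add(Z, add(Z, Z)), add(add(SSZ, Z), mul(SZ, Z))))))))
  step 35: S(S(S(S(S(add(add(add(SZ, Z), mul(SZ, Z)), mul(add(Z, add(Z, Z)), add(add(SSZ, Z), mul(SZ, Z)))))))))
  step 36: S(S(S(S(S(add(add(S(add(Z, Z)), mul(SZ, Z)), mul(add(Z, add(Z, Z)), add(add(SSZ, Z), mul(SZ, Z)))))))))
  step 37: S(S(S(S(S(add(S(add(add(Z, Z), mul(SZ, Z))), mul(add(Z, add(Z, Z)), add(add(SSZ, Z), mul(SZ, Z)))))))))
  step 38: S(S(S(S(S(S(add(add(add(Z, Z), mul(SZ, Z)), mul(add(Z, add(Z, Z)), add(add(SSZ, Z), mul(SZ, Z))))))))))
  step 39: S(S(S(S(S(S(add(add(Z, mul(SZ, Z)), mul(add(Z, add(Z, Z)), add(add(SSZ, Z), mul(SZ, Z))))))))))
  step 40: S(S(S(S(S(S(add(mul(SZ, Z), mul(add(Z, add(Z, Z)), add(add(SSZ, Z), mul(SZ, Z))))))))))
  step 41: S(S(S(S(S(S(add(add(Z, mul(Z, Z)), mul(add(Z, add(Z, Z)), add(add(SSZ, Z), mul(SZ, Z))))))))))
  step 42: S(S(S(S(S(S(add(mul(Z, Z), mul(add(Z, add(Z, Z)), add(add(SSZ, Z), mul(SZ, Z))))))))))
  step 43: S(S(S(S(S(S(add(Z, mul(add(Z, add(Z, Z)), add(add(SSZ, Z), mul(SZ, Z))))))))))
  step 44: S(S(S(S(S(S(mul(add(Z, add(Z, Z)), add(add(SSZ, Z), mul(SZ, Z)))))))))
  step 45: S(S(S(S(S(S(mul(add(Z, Z), add(add(SSZ, Z), mul(SZ, Z)))))))))
  step 46: S(S(S(S(S(S(mul(Z, add(add(SSZ, Z), mul(SZ, Z)))))))))
  step 47: S^6(Z)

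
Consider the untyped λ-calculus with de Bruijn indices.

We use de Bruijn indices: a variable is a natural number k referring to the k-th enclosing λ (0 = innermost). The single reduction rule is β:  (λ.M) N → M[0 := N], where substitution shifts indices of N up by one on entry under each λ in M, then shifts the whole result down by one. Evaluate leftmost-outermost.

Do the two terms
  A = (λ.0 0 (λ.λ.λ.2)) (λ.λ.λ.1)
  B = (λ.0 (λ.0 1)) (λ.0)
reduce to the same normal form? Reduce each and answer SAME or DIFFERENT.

Term A:
  start: (λ.0 0 (λ.λ.λ.2)) (λ.λ.λ.1)
  [1] (λ.λ.λ.1) (λ.λ.λ.1) (λ.λ.λ.2)
  [2] (λ.λ.1) (λ.λ.λ.2)
  [3] λ.λ.λ.λ.2

Term B:
  start: (λ.0 (λ.0 1)) (λ.0)
  [1] (λ.0) (λ.0 (λ.0))
  [2] λ.0 (λ.0)

Answer: DIFFERENT — A ⇓ λ.λ.λ.λ.2, B ⇓ λ.0 (λ.0)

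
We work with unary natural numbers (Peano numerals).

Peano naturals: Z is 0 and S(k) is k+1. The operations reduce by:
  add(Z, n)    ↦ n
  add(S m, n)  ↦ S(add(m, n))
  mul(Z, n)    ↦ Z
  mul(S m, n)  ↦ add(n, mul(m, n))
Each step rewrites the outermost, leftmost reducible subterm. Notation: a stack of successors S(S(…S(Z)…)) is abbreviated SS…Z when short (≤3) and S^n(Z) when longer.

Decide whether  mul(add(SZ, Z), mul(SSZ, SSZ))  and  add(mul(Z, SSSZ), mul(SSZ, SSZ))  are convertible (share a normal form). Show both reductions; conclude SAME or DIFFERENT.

Term A:
  start: mul(add(SZ, Z), mul(SSZ, SSZ))
  [1] mul(S(add(Z, Z)), mul(SSZ, SSZ))
  [2] add(mul(SSZ, SSZ), mul(add(Z, Z), mul(SSZ, SSZ)))
  [3] add(add(SSZ, mul(SZ, SSZ)), mul(add(Z, Z), mul(SSZ, SSZ)))
  [4] add(S(add(SZ, mul(SZ, SSZ))), mul(add(Z, Z), mul(SSZ, SSZ)))
  [5] S(add(add(SZ, mul(SZ, SSZ)), mul(add(Z, Z), mul(SSZ, SSZ))))
  [6] S(add(S(add(Z, mul(SZ, SSZ))), mul(add(Z, Z), mul(SSZ, SSZ))))
  [7] S(S(add(add(Z, mul(SZ, SSZ)), mul(add(Z, Z), mul(SSZ, SSZ)))))
  [8] S(S(add(mul(SZ, SSZ), mul(add(Z, Z), mul(SSZ, SSZ)))))
  [9] S(S(add(add(SSZ, mul(Z, SSZ)), mul(add(Z, Z), mul(SSZ, SSZ)))))
  [10] S(S(add(S(add(SZ, mul(Z, SSZ))), mul(add(Z, Z), mul(SSZ, SSZ)))))
  [11] S(S(S(add(add(SZ, mul(Z, SSZ)), mul(add(Z, Z), mul(SSZ, SSZ))))))
  [12] S(S(S(add(S(add(Z, mul(Z, SSZ))), mul(add(Z, Z), mul(SSZ, SSZ))))))
  [13] S(S(S(S(add(add(Z, mul(Z, SSZ)), mul(add(Z, Z), mul(SSZ, SSZ)))))))
  [14] S(S(S(S(add(mul(Z, SSZ), mul(add(Z, Z), mul(SSZ, SSZ)))))))
  [15] S(S(S(S(add(Z, mul(add(Z, Z), mul(SSZ, SSZ)))))))
  [16] S(S(S(S(mul(add(Z, Z), mul(SSZ, SSZ))))))
  [17] S(S(S(S(mul(Z, mul(SSZ, SSZ))))))
  [18] S^4(Z)

Term B:
  start: add(mul(Z, SSSZ), mul(SSZ, SSZ))
  [1] add(Z, mul(SSZ, SSZ))
  [2] mul(SSZ, SSZ)
  [3] add(SSZ, mul(SZ, SSZ))
  [4] S(add(SZ, mul(SZ, SSZ)))
  [5] S(S(add(Z, mul(SZ, SSZ))))
  [6] S(S(mul(SZ, SSZ)))
  [7] S(S(add(SSZ, mul(Z, SSZ))))
  [8] S(S(S(add(SZ, mul(Z, SSZ)))))
  [9] S(S(S(S(add(Z, mul(Z, SSZ))))))
  [10] S(S(S(S(mul(Z, SSZ)))))
  [11] S^4(Z)

Answer: SAME — A ⇓ S^4(Z), B ⇓ S^4(Z)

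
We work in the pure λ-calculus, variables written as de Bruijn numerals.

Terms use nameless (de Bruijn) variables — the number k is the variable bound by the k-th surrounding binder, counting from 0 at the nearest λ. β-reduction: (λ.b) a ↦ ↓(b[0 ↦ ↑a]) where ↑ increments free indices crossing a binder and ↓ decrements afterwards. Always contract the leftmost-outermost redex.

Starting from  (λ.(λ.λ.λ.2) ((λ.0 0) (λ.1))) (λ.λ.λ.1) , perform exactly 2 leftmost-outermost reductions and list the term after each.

  start: (λ.(λ.λ.λ.2) ((λ.0 0) (λ.1))) (λ.λ.λ.1)
  [1] (λ.λ.λ.2) ((λ.0 0) (λ.λ.λ.λ.1))
  [2] λ.λ.(λ.0 0) (λ.λ.λ.λ.1)

Answer: after 2 steps: λ.λ.(λ.0 0) (λ.λ.λ.λ.1)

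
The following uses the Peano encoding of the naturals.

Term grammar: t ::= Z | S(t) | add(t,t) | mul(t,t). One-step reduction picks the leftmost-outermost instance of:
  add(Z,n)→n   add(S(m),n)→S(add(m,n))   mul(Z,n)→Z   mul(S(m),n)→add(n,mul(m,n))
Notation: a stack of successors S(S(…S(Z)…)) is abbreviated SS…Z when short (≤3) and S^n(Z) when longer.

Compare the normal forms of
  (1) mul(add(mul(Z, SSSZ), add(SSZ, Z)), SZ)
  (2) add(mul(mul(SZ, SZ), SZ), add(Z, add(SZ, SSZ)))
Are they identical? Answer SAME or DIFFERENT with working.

Term A:
  start: mul(add(mul(Z, SSSZ), add(SSZ, Z)), SZ)
  →1  mul(add(Z, add(SSZ, Z)), SZ)
  →2  mul(add(SSZ, Z), SZ)
  →3  mul(S(add(SZ, Z)), SZ)
  →4  add(SZ, mul(add(SZ, Z), SZ))
  →5  S(add(Z, mul(add(SZ, Z), SZ)))
  →6  S(mul(add(SZ, Z), SZ))
  →7  S(mul(S(add(Z, Z)), SZ))
  →8  S(add(SZ, mul(add(Z, Z), SZ)))
  →9  S(S(add(Z, mul(add(Z, Z), SZ))))
  →10  S(S(mul(add(Z, Z), SZ)))
  →11  S(S(mul(Z, SZ)))
  →12  SSZ

Term B:
  start: add(mul(mul(SZ, SZ), SZ), add(Z, add(SZ, SSZ)))
  →1  add(mul(add(SZ, mul(Z, SZ)), SZ), add(Z, add(SZ, SSZ)))
  →2  add(mul(S(add(Z, mul(Z, SZ))), SZ), add(Z, add(SZ, SSZ)))
  →3  add(add(SZ, mul(add(Z, mul(Z, SZ)), SZ)), add(Z, add(SZ, SSZ)))
  →4  add(S(add(Z, mul(add(Z, mul(Z, SZ)), SZ))), add(Z, add(SZ, SSZ)))
  →5  S(add(add(Z, mul(add(Z, mul(Z, SZ)), SZ)), add(Z, add(SZ, SSZ))))
  →6  S(add(mul(add(Z, mul(Z, SZ)), SZ), add(Z, add(SZ, SSZ))))
  →7  S(add(mul(mul(Z, SZ), SZ), add(Z, add(SZ, SSZ))))
  →8  S(add(mul(Z, SZ), add(Z, add(SZ, SSZ))))
  →9  S(add(Z, add(Z, add(SZ, SSZ))))
  →10  S(add(Z, add(SZ, SSZ)))
  →11  S(add(SZ, SSZ))
  →12  S(S(add(Z, SSZ)))
  →13  S^4(Z)

Answer: DIFFERENT — A ⇓ SSZ, B ⇓ S^4(Z)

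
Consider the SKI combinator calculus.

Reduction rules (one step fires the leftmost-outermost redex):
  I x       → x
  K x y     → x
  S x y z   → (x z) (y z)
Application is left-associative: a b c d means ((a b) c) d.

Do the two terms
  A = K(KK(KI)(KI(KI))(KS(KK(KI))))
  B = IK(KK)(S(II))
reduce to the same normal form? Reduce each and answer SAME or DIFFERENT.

Term A:
  start: K(KK(KI)(KI(KI))(KS(KK(KI))))
  →1  K(K(KI(KI))(KS(KK(KI))))
  →2  K(KI(KI))
  →3  KI

Term B:
  start: IK(KK)(S(II))
  →1  K(KK)(S(II))
  →2  KK

Answer: DIFFERENT — A ⇓ KI, B ⇓ KK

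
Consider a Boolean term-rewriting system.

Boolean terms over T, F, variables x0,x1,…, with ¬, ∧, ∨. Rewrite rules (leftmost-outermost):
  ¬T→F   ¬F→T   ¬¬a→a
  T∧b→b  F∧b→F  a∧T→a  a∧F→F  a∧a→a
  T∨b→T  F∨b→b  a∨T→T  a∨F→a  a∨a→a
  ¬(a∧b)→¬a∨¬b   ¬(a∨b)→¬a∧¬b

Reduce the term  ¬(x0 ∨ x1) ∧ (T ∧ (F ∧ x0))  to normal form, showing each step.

  start: ¬(x0 ∨ x1) ∧ (T ∧ (F ∧ x0))
  step 1: (¬x0 ∧ ¬x1) ∧ (T ∧ (F ∧ x0))
  step 2: (¬x0 ∧ ¬x1) ∧ (F ∧ x0)
  step 3: (¬x0 ∧ ¬x1) ∧ F
  step 4: F

Answer: normal form = F  (in 4 steps)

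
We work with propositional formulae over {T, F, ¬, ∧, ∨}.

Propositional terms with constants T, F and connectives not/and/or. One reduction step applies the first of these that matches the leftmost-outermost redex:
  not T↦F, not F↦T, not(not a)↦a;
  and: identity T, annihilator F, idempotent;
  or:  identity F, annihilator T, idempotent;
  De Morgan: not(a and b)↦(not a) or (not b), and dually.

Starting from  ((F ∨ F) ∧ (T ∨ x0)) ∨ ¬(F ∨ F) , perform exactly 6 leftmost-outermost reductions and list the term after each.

  start: ((F ∨ F) ∧ (T ∨ x0)) ∨ ¬(F ∨ F)
  step 1: (F ∧ (T ∨ x0)) ∨ ¬(F ∨ F)
  step 2: F ∨ ¬(F ∨ F)
  step 3: ¬(F ∨ F)
  step 4: ¬F ∧ ¬F
  step 5: ¬F
  step 6: T

Answer: after 6 steps: T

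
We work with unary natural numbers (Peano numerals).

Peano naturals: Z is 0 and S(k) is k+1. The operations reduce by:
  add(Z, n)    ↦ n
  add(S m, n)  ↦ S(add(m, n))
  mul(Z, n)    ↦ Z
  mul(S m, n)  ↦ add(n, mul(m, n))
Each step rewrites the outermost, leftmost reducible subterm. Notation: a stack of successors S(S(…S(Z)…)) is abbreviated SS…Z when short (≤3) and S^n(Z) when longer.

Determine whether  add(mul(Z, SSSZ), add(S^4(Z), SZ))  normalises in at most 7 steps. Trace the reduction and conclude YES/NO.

  start: add(mul(Z, SSSZ), add(S^4(Z), SZ))
  [1] add(Z, add(S^4(Z), SZ))
  [2] add(S^4(Z), SZ)
  [3] S(add(SSSZ, SZ))
  [4] S(S(add(SSZ, SZ)))
  [5] S(S(S(add(SZ, SZ))))
  [6] S(S(S(S(add(Z, SZ)))))
  [7] S^5(Z)

Answer: YES — reaches normal form S^5(Z) in 7 ≤ 7 steps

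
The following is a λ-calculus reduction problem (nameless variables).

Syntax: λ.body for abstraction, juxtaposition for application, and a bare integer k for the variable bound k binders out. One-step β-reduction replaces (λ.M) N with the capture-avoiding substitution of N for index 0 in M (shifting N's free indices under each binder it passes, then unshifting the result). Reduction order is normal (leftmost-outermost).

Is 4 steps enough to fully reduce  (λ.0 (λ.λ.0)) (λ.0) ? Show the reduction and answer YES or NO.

  start: (λ.0 (λ.λ.0)) (λ.0)
  step 1: (λ.0) (λ.λ.0)
  step 2: λ.λ.0

Answer: YES — reaches normal form λ.λ.0 in 2 ≤ 4 steps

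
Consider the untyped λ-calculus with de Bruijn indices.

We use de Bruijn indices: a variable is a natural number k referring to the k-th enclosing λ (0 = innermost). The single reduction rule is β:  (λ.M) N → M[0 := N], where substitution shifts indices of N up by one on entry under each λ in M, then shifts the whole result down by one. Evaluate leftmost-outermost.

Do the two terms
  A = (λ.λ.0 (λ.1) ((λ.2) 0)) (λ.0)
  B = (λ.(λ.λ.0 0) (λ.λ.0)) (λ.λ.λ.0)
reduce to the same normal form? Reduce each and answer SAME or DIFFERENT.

Term A:
  start: (λ.λ.0 (λ.1) ((λ.2) 0)) (λ.0)
  →1  λ.0 (λ.1) ((λ.λ.0) 0)
  →2  λ.0 (λ.1) (λ.0)

Term B:
  start: (λ.(λ.λ.0 0) (λ.λ.0)) (λ.λ.λ.0)
  →1  (λ.λ.0 0) (λ.λ.0)
  →2  λ.0 0

Answer: DIFFERENT — A ⇓ λ.0 (λ.1) (λ.0), B ⇓ λ.0 0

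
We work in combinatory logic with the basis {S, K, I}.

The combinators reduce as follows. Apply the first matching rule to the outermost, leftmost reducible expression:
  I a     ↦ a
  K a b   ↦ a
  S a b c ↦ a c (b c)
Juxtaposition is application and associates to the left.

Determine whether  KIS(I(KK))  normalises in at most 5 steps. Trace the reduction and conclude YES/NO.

  start: KIS(I(KK))
  [1] I(I(KK))
  [2] I(KK)
  [3] KK

Answer: YES — reaches normal form KK in 3 ≤ 5 steps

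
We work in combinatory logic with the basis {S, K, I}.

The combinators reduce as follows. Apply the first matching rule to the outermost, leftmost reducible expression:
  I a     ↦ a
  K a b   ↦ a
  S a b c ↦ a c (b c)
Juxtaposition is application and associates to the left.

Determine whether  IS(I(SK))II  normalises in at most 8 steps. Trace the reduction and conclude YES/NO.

  start: IS(I(SK))II
  step 1: S(I(SK))II
  step 2: I(SK)I(II)
  step 3: SKI(II)
  step 4: K(II)(I(II))
  step 5: II
  step 6: I

Answer: YES — reaches normal form I in 6 ≤ 8 steps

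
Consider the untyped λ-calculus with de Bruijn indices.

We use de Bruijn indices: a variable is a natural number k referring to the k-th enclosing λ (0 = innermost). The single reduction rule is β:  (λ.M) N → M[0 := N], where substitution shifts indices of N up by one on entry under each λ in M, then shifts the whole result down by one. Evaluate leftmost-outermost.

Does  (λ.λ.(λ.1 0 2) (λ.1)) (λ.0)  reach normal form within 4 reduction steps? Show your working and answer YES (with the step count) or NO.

  start: (λ.λ.(λ.1 0 2) (λ.1)) (λ.0)
  →1  λ.(λ.1 0 (λ.0)) (λ.1)
  →2  λ.0 (λ.1) (λ.0)

Answer: YES — reaches normal form λ.0 (λ.1) (λ.0) in 2 ≤ 4 steps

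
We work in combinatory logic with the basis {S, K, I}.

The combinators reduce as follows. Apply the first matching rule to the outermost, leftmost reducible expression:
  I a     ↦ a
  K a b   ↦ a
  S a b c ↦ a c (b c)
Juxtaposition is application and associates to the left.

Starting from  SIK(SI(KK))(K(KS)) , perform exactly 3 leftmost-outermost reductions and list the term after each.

Answer: after 3 steps: I(K(SI(KK)))(KK(K(SI(KK))))(K(KS))

Reduction:
  start: SIK(SI(KK))(K(KS))
  →1  I(SI(KK))(K(SI(KK)))(K(KS))
  →2  SI(KK)(K(SI(KK)))(K(KS))
  →3  I(K(SI(KK)))(KK(K(SI(KK))))(K(KS))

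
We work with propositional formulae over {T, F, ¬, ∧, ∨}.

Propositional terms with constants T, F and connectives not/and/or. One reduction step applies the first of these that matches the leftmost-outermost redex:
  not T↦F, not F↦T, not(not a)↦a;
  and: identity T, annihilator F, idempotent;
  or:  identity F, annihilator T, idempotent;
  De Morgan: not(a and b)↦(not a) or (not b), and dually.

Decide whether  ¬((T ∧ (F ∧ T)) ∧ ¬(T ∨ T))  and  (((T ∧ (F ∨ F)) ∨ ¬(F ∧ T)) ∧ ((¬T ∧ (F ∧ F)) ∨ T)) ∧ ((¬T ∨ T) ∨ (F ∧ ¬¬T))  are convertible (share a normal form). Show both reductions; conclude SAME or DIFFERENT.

Term A:
  start: ¬((T ∧ (F ∧ T)) ∧ ¬(T ∨ T))
  [1] ¬(T ∧ (F ∧ T)) ∨ ¬¬(T ∨ T)
  [2] (¬T ∨ ¬(F ∧ T)) ∨ ¬¬(T ∨ T)
  [3] (F ∨ ¬(F ∧ T)) ∨ ¬¬(T ∨ T)
  [4] ¬(F ∧ T) ∨ ¬¬(T ∨ T)
  [5] (¬F ∨ ¬T) ∨ ¬¬(T ∨ T)
  [6] (T ∨ ¬T) ∨ ¬¬(T ∨ T)
  [7] T ∨ ¬¬(T ∨ T)
  [8] T

Term B:
  start: (((T ∧ (F ∨ F)) ∨ ¬(F ∧ T)) ∧ ((¬T ∧ (F ∧ F)) ∨ T)) ∧ ((¬T ∨ T) ∨ (F ∧ ¬¬T))
  [1] (((F ∨ F) ∨ ¬(F ∧ T)) ∧ ((¬T ∧ (F ∧ F)) ∨ T)) ∧ ((¬T ∨ T) ∨ (F ∧ ¬¬T))
  [2] ((F ∨ ¬(F ∧ T)) ∧ ((¬T ∧ (F ∧ F)) ∨ T)) ∧ ((¬T ∨ T) ∨ (F ∧ ¬¬T))
  [3] (¬(F ∧ T) ∧ ((¬T ∧ (F ∧ F)) ∨ T)) ∧ ((¬T ∨ T) ∨ (F ∧ ¬¬T))
  [4] ((¬F ∨ ¬T) ∧ ((¬T ∧ (F ∧ F)) ∨ T)) ∧ ((¬T ∨ T) ∨ (F ∧ ¬¬T))
  [5] ((T ∨ ¬T) ∧ ((¬T ∧ (F ∧ F)) ∨ T)) ∧ ((¬T ∨ T) ∨ (F ∧ ¬¬T))
  [6] (T ∧ ((¬T ∧ (F ∧ F)) ∨ T)) ∧ ((¬T ∨ T) ∨ (F ∧ ¬¬T))
  [7] ((¬T ∧ (F ∧ F)) ∨ T) ∧ ((¬T ∨ T) ∨ (F ∧ ¬¬T))
  [8] T ∧ ((¬T ∨ T) ∨ (F ∧ ¬¬T))
  [9] (¬T ∨ T) ∨ (F ∧ ¬¬T)
  [10] T ∨ (F ∧ ¬¬T)
  [11] T

Answer: SAME — A ⇓ T, B ⇓ T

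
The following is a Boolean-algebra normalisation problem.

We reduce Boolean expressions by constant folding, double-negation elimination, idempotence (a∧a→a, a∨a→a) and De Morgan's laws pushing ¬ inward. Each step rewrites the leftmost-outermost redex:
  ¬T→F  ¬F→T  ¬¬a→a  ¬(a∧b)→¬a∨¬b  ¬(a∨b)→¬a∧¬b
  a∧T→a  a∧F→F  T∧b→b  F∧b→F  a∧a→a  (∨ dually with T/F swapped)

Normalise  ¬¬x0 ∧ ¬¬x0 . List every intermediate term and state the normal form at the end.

  start: ¬¬x0 ∧ ¬¬x0
  →1  ¬¬x0
  →2  x0

Answer: normal form = x0  (in 2 steps)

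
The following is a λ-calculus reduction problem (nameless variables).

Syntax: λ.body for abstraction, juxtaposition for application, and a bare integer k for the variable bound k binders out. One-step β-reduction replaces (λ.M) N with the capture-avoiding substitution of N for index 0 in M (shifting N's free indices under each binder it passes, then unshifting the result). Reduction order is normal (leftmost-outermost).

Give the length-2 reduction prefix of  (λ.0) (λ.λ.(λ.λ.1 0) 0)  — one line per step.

Answer: after 2 steps: λ.λ.λ.1 0

Reduction:
  start: (λ.0) (λ.λ.(λ.λ.1 0) 0)
  [1] λ.λ.(λ.λ.1 0) 0
  [2] λ.λ.λ.1 0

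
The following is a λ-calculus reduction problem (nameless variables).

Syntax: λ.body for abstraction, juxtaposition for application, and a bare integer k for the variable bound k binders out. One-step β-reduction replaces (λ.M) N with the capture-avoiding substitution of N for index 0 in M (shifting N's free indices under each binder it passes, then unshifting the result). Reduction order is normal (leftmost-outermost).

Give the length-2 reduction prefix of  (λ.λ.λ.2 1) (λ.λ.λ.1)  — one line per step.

  start: (λ.λ.λ.2 1) (λ.λ.λ.1)
  →1  λ.λ.(λ.λ.λ.1) 1
  →2  λ.λ.λ.λ.1

Answer: after 2 steps: λ.λ.λ.λ.1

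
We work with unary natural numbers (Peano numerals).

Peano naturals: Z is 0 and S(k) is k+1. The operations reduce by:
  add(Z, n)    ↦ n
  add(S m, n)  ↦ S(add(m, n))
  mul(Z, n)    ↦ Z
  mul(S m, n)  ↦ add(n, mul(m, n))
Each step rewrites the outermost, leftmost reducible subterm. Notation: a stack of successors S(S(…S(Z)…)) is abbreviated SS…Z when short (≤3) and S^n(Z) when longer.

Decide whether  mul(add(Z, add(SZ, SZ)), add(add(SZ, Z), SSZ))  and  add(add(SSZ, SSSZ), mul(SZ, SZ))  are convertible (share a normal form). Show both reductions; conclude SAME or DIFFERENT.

Answer: SAME — A ⇓ S^6(Z), B ⇓ S^6(Z)

Derivation:
Term A:
  start: mul(add(Z, add(SZ, SZ)), add(add(SZ, Z), SSZ))
  step 1: mul(add(SZ, SZ), add(add(SZ, Z), SSZ))
  step 2: mul(S(add(Z, SZ)), add(add(SZ, Z), SSZ))
  step 3: add(add(add(SZ, Z), SSZ), mul(add(Z, SZ), add(add(SZ, Z), SSZ)))
  step 4: add(add(S(add(Z, Z)), SSZ), mul(add(Z, SZ), add(add(SZ, Z), SSZ)))
  step 5: add(S(add(add(Z, Z), SSZ)), mul(add(Z, SZ), add(add(SZ, Z), SSZ)))
  step 6: S(add(add(add(Z, Z), SSZ), mul(add(Z, SZ), add(add(SZ, Z), SSZ))))
  step 7: S(add(add(Z, SSZ), mul(add(Z, SZ), add(add(SZ, Z), SSZ))))
  step 8: S(add(SSZ, mul(add(Z, SZ), add(add(SZ, Z), SSZ))))
  step 9: S(S(add(SZ, mul(add(Z, SZ), add(add(SZ, Z), SSZ)))))
  step 10: S(S(S(add(Z, mul(add(Z, SZ), add(add(SZ, Z), SSZ))))))
  step 11: S(S(S(mul(add(Z, SZ), add(add(SZ, Z), SSZ)))))
  step 12: S(S(S(mul(SZ, add(add(SZ, Z), SSZ)))))
  step 13: S(S(S(add(add(add(SZ, Z), SSZ), mul(Z, add(add(SZ, Z), SSZ))))))
  step 14: S(S(S(add(add(S(add(Z, Z)), SSZ), mul(Z, add(add(SZ, Z), SSZ))))))
  step 15: S(S(S(add(S(add(add(Z, Z), SSZ)), mul(Z, add(add(SZ, Z), SSZ))))))
  step 16: S(S(S(S(add(add(add(Z, Z), SSZ), mul(Z, add(add(SZ, Z), SSZ)))))))
  step 17: S(S(S(S(add(add(Z, SSZ), mul(Z, add(add(SZ, Z), SSZ)))))))
  step 18: S(S(S(S(add(SSZ, mul(Z, add(add(SZ, Z), SSZ)))))))
  step 19: S(S(S(S(S(add(SZ, mul(Z, add(add(SZ, Z), SSZ))))))))
  step 20: S(S(S(S(S(S(add(Z, mul(Z, add(add(SZ, Z), SSZ)))))))))
  step 21: S(S(S(S(S(S(mul(Z, add(add(SZ, Z), SSZ))))))))
  step 22: S^6(Z)

Term B:
  start: add(add(SSZ, SSSZ), mul(SZ, SZ))
  step 1: add(S(add(SZ, SSSZ)), mul(SZ, SZ))
  step 2: S(add(add(SZ, SSSZ), mul(SZ, SZ)))
  step 3: S(add(S(add(Z, SSSZ)), mul(SZ, SZ)))
  step 4: S(S(add(add(Z, SSSZ), mul(SZ, SZ))))
  step 5: S(S(add(SSSZ, mul(SZ, SZ))))
  step 6: S(S(S(add(SSZ, mul(SZ, SZ)))))
  step 7: S(S(S(S(add(SZ, mul(SZ, SZ))))))
  step 8: S(S(S(S(S(add(Z, mul(SZ, SZ)))))))
  step 9: S(S(S(S(S(mul(SZ, SZ))))))
  step 10: S(S(S(S(S(add(SZ, mul(Z, SZ)))))))
  step 11: S(S(S(S(S(S(add(Z, mul(Z, SZ))))))))
  step 12: S(S(S(S(S(S(mul(Z, SZ)))))))
  step 13: S^6(Z)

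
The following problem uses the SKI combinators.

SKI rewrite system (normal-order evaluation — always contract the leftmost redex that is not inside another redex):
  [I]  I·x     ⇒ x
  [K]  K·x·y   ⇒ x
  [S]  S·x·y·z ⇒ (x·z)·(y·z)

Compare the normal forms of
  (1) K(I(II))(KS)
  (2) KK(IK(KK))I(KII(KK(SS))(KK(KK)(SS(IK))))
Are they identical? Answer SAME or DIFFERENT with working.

Term A:
  start: K(I(II))(KS)
  →1  I(II)
  →2  II
  →3  I

Term B:
  start: KK(IK(KK))I(KII(KK(SS))(KK(KK)(SS(IK))))
  →1  KI(KII(KK(SS))(KK(KK)(SS(IK))))
  →2  I

Answer: SAME — A ⇓ I, B ⇓ I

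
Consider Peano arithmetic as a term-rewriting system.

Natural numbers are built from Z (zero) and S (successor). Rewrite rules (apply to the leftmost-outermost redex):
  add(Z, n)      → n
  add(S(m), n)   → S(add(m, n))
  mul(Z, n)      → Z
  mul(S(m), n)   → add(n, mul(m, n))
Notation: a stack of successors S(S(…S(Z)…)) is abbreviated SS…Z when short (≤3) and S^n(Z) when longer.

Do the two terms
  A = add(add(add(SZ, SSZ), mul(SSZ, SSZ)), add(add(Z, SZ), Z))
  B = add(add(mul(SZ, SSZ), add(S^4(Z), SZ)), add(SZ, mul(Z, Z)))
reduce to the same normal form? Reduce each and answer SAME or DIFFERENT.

Answer: SAME — A ⇓ S^8(Z), B ⇓ S^8(Z)

Derivation:
Term A:
  start: add(add(add(SZ, SSZ), mul(SSZ, SSZ)), add(add(Z, SZ), Z))
  step 1: add(add(S(add(Z, SSZ)), mul(SSZ, SSZ)), add(add(Z, SZ), Z))
  step 2: add(S(add(add(Z, SSZ), mul(SSZ, SSZ))), add(add(Z, SZ), Z))
  step 3: S(add(add(add(Z, SSZ), mul(SSZ, SSZ)), add(add(Z, SZ), Z)))
  step 4: S(add(add(SSZ, mul(SSZ, SSZ)), add(add(Z, SZ), Z)))
  step 5: S(add(S(add(SZ, mul(SSZ, SSZ))), add(add(Z, SZ), Z)))
  step 6: S(S(add(add(SZ, mul(SSZ, SSZ)), add(add(Z, SZ), Z))))
  step 7: S(S(add(S(add(Z, mul(SSZ, SSZ))), add(add(Z, SZ), Z))))
  step 8: S(S(S(add(add(Z, mul(SSZ, SSZ)), add(add(Z, SZ), Z)))))
  step 9: S(S(S(add(mul(SSZ, SSZ), add(add(Z, SZ), Z)))))
  step 10: S(S(S(add(add(SSZ, mul(SZ, SSZ)), add(add(Z, SZ), Z)))))
  step 11: S(S(S(add(S(add(SZ, mul(SZ, SSZ))), add(add(Z, SZ), Z)))))
  step 12: S(S(S(S(add(add(SZ, mul(SZ, SSZ)), add(add(Z, SZ), Z))))))
  step 13: S(S(S(S(add(S(add(Z, mul(SZ, SSZ))), add(add(Z, SZ), Z))))))
  step 14: S(S(S(S(S(add(add(Z, mul(SZ, SSZ)), add(add(Z, SZ), Z)))))))
  step 15: S(S(S(S(S(add(mul(SZ, SSZ), add(add(Z, SZ), Z)))))))
  step 16: S(S(S(S(S(add(add(SSZ, mul(Z, SSZ)), add(add(Z, SZ), Z)))))))
  step 17: S(S(S(S(S(add(S(add(SZ, mul(Z, SSZ))), add(add(Z, SZ), Z)))))))
  step 18: S(S(S(S(S(S(add(add(SZ, mul(Z, SSZ)), add(add(Z, SZ), Z))))))))
  step 19: S(S(S(S(S(S(add(S(add(Z, mul(Z, SSZ))), add(add(Z, SZ), Z))))))))
  step 20: S(S(S(S(S(S(S(add(add(Z, mul(Z, SSZ)), add(add(Z, SZ), Z)))))))))
  step 21: S(S(S(S(S(S(S(add(mul(Z, SSZ), add(add(Z, SZ), Z)))))))))
  step 22: S(S(S(S(S(S(S(add(Z, add(add(Z, SZ), Z)))))))))
  step 23: S(S(S(S(S(S(S(add(add(Z, SZ), Z))))))))
  step 24: S(S(S(S(S(S(S(add(SZ, Z))))))))
  step 25: S(S(S(S(S(S(S(S(add(Z, Z)))))))))
  step 26: S^8(Z)

Term B:
  start: add(add(mul(SZ, SSZ), add(S^4(Z), SZ)), add(SZ, mul(Z, Z)))
  step 1: add(add(add(SSZ, mul(Z, SSZ)), add(S^4(Z), SZ)), add(SZ, mul(Z, Z)))
  step 2: add(add(S(add(SZ, mul(Z, SSZ))), add(S^4(Z), SZ)), add(SZ, mul(Z, Z)))
  step 3: add(S(add(add(SZ, mul(Z, SSZ)), add(S^4(Z), SZ))), add(SZ, mul(Z, Z)))
  step 4: S(add(add(add(SZ, mul(Z, SSZ)), add(S^4(Z), SZ)), add(SZ, mul(Z, Z))))
  step 5: S(add(add(S(add(Z, mul(Z, SSZ))), add(S^4(Z), SZ)), add(SZ, mul(Z, Z))))
  step 6: S(add(S(add(add(Z, mul(Z, SSZ)), add(S^4(Z), SZ))), add(SZ, mul(Z, Z))))
  step 7: S(S(add(add(add(Z, mul(Z, SSZ)), add(S^4(Z), SZ)), add(SZ, mul(Z, Z)))))
  step 8: S(S(add(add(mul(Z, SSZ), add(S^4(Z), SZ)), add(SZ, mul(Z, Z)))))
  step 9: S(S(add(add(Z, add(S^4(Z), SZ)), add(SZ, mul(Z, Z)))))
  step 10: S(S(add(add(S^4(Z), SZ), add(SZ, mul(Z, Z)))))
  step 11: S(S(add(S(add(SSSZ, SZ)), add(SZ, mul(Z, Z)))))
  step 12: S(S(S(add(add(SSSZ, SZ), add(SZ, mul(Z, Z))))))
  step 13: S(S(S(add(S(add(SSZ, SZ)), add(SZ, mul(Z, Z))))))
  step 14: S(S(S(S(add(add(SSZ, SZ), add(SZ, mul(Z, Z)))))))
  step 15: S(S(S(S(add(S(add(SZ, SZ)), add(SZ, mul(Z, Z)))))))
  step 16: S(S(S(S(S(add(add(SZ, SZ), add(SZ, mul(Z, Z))))))))
  step 17: S(S(S(S(S(add(S(add(Z, SZ)), add(SZ, mul(Z, Z))))))))
  step 18: S(S(S(S(S(S(add(add(Z, SZ), add(SZ, mul(Z, Z)))))))))
  step 19: S(S(S(S(S(S(add(SZ, add(SZ, mul(Z, Z)))))))))
  step 20: S(S(S(S(S(S(S(add(Z, add(SZ, mul(Z, Z))))))))))
  step 21: S(S(S(S(S(S(S(add(SZ, mul(Z, Z)))))))))
  step 22: S(S(S(S(S(S(S(S(add(Z, mul(Z, Z))))))))))
  step 23: S(S(S(S(S(S(S(S(mul(Z, Z)))))))))
  step 24: S^8(Z)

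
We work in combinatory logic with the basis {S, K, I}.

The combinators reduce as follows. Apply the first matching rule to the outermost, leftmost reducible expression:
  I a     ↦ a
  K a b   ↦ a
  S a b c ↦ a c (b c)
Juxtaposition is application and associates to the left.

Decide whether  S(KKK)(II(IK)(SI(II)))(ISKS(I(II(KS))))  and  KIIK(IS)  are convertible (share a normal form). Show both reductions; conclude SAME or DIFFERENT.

Answer: SAME — A ⇓ KS, B ⇓ KS

Working:
Term A:
  start: S(KKK)(II(IK)(SI(II)))(ISKS(I(II(KS))))
  →1  KKK(ISKS(I(II(KS))))(II(IK)(SI(II))(ISKS(I(II(KS)))))
  →2  K(ISKS(I(II(KS))))(II(IK)(SI(II))(ISKS(I(II(KS)))))
  →3  ISKS(I(II(KS)))
  →4  SKS(I(II(KS)))
  →5  K(I(II(KS)))(S(I(II(KS))))
  →6  I(II(KS))
  →7  II(KS)
  →8  I(KS)
  →9  KS

Term B:
  start: KIIK(IS)
  →1  IK(IS)
  →2  K(IS)
  →3  KS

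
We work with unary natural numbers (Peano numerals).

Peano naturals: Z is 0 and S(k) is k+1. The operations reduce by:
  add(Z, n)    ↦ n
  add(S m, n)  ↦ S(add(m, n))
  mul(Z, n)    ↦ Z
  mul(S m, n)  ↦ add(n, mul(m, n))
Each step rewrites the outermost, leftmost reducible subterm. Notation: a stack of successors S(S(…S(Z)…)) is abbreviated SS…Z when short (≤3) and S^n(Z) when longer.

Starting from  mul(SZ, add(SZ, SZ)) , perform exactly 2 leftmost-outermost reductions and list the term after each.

  start: mul(SZ, add(SZ, SZ))
  [1] add(add(SZ, SZ), mul(Z, add(SZ, SZ)))
  [2] add(S(add(Z, SZ)), mul(Z, add(SZ, SZ)))

Answer: after 2 steps: add(S(add(Z, SZ)), mul(Z, add(SZ, SZ)))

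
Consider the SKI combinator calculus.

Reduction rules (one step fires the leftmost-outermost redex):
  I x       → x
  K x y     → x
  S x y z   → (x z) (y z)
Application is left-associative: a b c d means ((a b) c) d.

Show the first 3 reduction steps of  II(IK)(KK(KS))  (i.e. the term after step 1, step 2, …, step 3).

Answer: after 3 steps: K(KK(KS))

Reduction:
  start: II(IK)(KK(KS))
  →1  I(IK)(KK(KS))
  →2  IK(KK(KS))
  →3  K(KK(KS))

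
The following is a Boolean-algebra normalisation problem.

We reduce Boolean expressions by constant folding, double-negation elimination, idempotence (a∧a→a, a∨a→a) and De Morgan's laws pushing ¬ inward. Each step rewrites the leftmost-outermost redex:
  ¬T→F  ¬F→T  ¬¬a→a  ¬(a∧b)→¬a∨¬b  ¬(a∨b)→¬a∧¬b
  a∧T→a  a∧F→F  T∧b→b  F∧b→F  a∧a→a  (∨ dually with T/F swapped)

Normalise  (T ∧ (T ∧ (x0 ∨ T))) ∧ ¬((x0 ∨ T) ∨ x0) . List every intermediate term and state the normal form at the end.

Answer: normal form = F  (in 9 steps)

Derivation:
  start: (T ∧ (T ∧ (x0 ∨ T))) ∧ ¬((x0 ∨ T) ∨ x0)
  →1  (T ∧ (x0 ∨ T)) ∧ ¬((x0 ∨ T) ∨ x0)
  →2  (x0 ∨ T) ∧ ¬((x0 ∨ T) ∨ x0)
  →3  T ∧ ¬((x0 ∨ T) ∨ x0)
  →4  ¬((x0 ∨ T) ∨ x0)
  →5  ¬(x0 ∨ T) ∧ ¬x0
  →6  (¬x0 ∧ ¬T) ∧ ¬x0
  →7  (¬x0 ∧ F) ∧ ¬x0
  →8  F ∧ ¬x0
  →9  F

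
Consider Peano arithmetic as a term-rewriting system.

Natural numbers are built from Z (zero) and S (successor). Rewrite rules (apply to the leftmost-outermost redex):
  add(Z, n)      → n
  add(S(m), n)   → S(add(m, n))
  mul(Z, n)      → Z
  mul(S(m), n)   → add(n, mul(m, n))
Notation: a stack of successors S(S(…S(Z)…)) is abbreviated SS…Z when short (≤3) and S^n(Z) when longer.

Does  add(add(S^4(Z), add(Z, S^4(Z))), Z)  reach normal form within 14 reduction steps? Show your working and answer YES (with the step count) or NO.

Answer: NO — after 14 steps the term is S(S(S(S(S(S(S(S(add(Z, Z))))))))), not yet normal

Reduction:
  start: add(add(S^4(Z), add(Z, S^4(Z))), Z)
  →1  add(S(add(SSSZ, add(Z, S^4(Z)))), Z)
  →2  S(add(add(SSSZ, add(Z, S^4(Z))), Z))
  →3  S(add(S(add(SSZ, add(Z, S^4(Z)))), Z))
  →4  S(S(add(add(SSZ, add(Z, S^4(Z))), Z)))
  →5  S(S(add(S(add(SZ, add(Z, S^4(Z)))), Z)))
  →6  S(S(S(add(add(SZ, add(Z, S^4(Z))), Z))))
  →7  S(S(S(add(S(add(Z, add(Z, S^4(Z)))), Z))))
  →8  S(S(S(S(add(add(Z, add(Z, S^4(Z))), Z)))))
  →9  S(S(S(S(add(add(Z, S^4(Z)), Z)))))
  →10  S(S(S(S(add(S^4(Z), Z)))))
  →11  S(S(S(S(S(add(SSSZ, Z))))))
  →12  S(S(S(S(S(S(add(SSZ, Z)))))))
  →13  S(S(S(S(S(S(S(add(SZ, Z))))))))
  →14  S(S(S(S(S(S(S(S(add(Z, Z)))))))))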